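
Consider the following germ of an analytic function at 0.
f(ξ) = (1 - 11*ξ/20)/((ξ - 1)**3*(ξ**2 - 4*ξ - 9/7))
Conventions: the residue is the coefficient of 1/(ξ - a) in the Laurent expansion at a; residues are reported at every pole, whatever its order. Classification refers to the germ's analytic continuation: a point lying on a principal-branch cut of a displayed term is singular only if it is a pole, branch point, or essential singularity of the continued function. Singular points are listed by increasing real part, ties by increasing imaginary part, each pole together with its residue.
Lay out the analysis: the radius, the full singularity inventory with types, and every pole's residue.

Denominator factor (ξ**2 - 4*ξ - 9/7): discriminant 148/7, real irrational roots 2 + (1/7)*sqrt(259) and 2 - (1/7)*sqrt(259); poles of order 1, moduli 2 + (1/7)*sqrt(259) and -2 + (1/7)*sqrt(259).
Denominator factor (ξ - 1)^3: pole of order 3 at 1, modulus 1.
The radius of convergence is the smallest modulus among the singular points: -2 + (1/7)*sqrt(259).
The factor ξ**2 - 4*ξ - 9/7 splits as (ξ - a)(ξ - a') with a = 2 - (1/7)*sqrt(259), a' = 2 + (1/7)*sqrt(259). At the order-1 pole a set g(ξ) = (ξ - a)*f(ξ) = [(1 - 11*ξ/20)/(ξ - 1)**3] / (ξ - a').
Simple pole: residue = g(a) at a = 2 - (1/7)*sqrt(259), which is 9653/180000 + (25613/6660000)*sqrt(259).
At the order-3 pole 1 set g(ξ) = (ξ - (1))^3*f(ξ) = (1 - 11*ξ/20)/(ξ**2 - 4*ξ - 9/7).
Order-3 pole: residue = g''(a)/2; g''(1) = -9653/45000, so the residue is -9653/90000.
The factor ξ**2 - 4*ξ - 9/7 splits as (ξ - a)(ξ - a') with a = 2 + (1/7)*sqrt(259), a' = 2 - (1/7)*sqrt(259). At the order-1 pole a set g(ξ) = (ξ - a)*f(ξ) = [(1 - 11*ξ/20)/(ξ - 1)**3] / (ξ - a').
Simple pole: residue = g(a) at a = 2 + (1/7)*sqrt(259), which is 9653/180000 - (25613/6660000)*sqrt(259).
List the singular points by increasing real part (a conjugate pair: the negative imaginary part first).

Radius of convergence at 0: -2 + (1/7)*sqrt(259).
At 2 - (1/7)*sqrt(259): a pole of order 1; residue 9653/180000 + (25613/6660000)*sqrt(259).
At 1: a pole of order 3; residue -9653/90000.
At 2 + (1/7)*sqrt(259): a pole of order 1; residue 9653/180000 - (25613/6660000)*sqrt(259).


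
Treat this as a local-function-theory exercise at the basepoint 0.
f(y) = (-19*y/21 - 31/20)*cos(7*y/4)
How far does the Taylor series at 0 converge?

The factor cos(7*y/4) is entire and contributes no finite singular point.
The polynomial part has no poles.
No finite singular points: the Taylor series at 0 converges everywhere.

The radius of convergence is infinite.


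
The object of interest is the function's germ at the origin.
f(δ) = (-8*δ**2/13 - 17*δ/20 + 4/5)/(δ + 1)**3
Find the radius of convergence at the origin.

Denominator factor (δ + 1)^3: pole of order 3 at -1, modulus 1.
The radius of convergence is the smallest modulus among the singular points: 1.

The radius of convergence is 1.


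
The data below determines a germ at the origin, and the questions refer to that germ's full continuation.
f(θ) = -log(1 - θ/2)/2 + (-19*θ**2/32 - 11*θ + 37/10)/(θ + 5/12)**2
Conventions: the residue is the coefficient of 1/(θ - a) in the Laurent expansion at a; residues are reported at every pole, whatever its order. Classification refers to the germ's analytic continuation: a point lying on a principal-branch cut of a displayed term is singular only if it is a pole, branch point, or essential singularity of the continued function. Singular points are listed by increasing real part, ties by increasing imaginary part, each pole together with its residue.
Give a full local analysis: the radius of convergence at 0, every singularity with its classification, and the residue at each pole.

Radius of convergence at 0: 5/12.
At -5/12: a pole of order 2; residue -2017/192.
At 2: a logarithmic branch point.

Denominator factor (θ + 5/12)^2: pole of order 2 at -5/12, modulus 5/12.
Branch term (-1/2)*log(1 - θ/(2)): its argument vanishes at θ = 2, a logarithmic branch point, modulus 2.
The radius of convergence is the smallest modulus among the singular points: 5/12.
The branch term is analytic at -5/12 and contributes nothing to the residue; only the rational part matters.
At the order-2 pole -5/12 set g(θ) = (θ - (-5/12))^2*(rational part) = -19*θ**2/32 - 11*θ + 37/10.
Order-2 pole: residue = g'(a); g'(-5/12) = -2017/192, so the residue is -2017/192.
List the singular points by increasing real part (a conjugate pair: the negative imaginary part first).


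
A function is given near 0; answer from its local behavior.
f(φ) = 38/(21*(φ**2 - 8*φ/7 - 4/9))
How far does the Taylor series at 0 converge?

The radius of convergence is -4/7 + (2/21)*sqrt(85).

Denominator factor (φ**2 - 8*φ/7 - 4/9): discriminant 1360/441, real irrational roots 4/7 + (2/21)*sqrt(85) and 4/7 - (2/21)*sqrt(85); poles of order 1, moduli 4/7 + (2/21)*sqrt(85) and -4/7 + (2/21)*sqrt(85).
The radius of convergence is the smallest modulus among the singular points: -4/7 + (2/21)*sqrt(85).


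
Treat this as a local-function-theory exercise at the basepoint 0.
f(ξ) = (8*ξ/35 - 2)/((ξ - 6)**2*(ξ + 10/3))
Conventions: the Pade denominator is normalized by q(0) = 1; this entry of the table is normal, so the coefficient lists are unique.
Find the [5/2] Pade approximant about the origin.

Taylor coefficients needed (expand at 0): a_0 = -1/60, a_1 = 17/12600, a_2 = -73/63000, a_3 = 1121/5670000, a_4 = -30053/340200000, a_5 = 23803/1134000000, a_6 = -80131/10935000000, a_7 = 658679/328050000000.
Write the denominator as Q(ξ) = 1 + q1*ξ + q2*ξ^2. Requiring Q*f - P = O(ξ^8) with deg P <= 5 kills the coefficients of ξ^6..ξ^7 in Q*f:
  ξ^6: a_6 + q1*a_5 + q2*a_4 = 0, i.e. -80131/10935000000 + (23803/1134000000)*q1 + (-30053/340200000)*q2 = 0.
  ξ^7: a_7 + q1*a_6 + q2*a_5 = 0, i.e. 658679/328050000000 + (-80131/10935000000)*q1 + (23803/1134000000)*q2 = 0.
Solving this linear system: q1 = 11778172/103371585, q2 = -86644397/1550573775.
The numerator is Q*f truncated at degree 5: P0 = a_0 = -1/60; P1 = a_1 + q1*a_0 = -3182663/5788808760; P2 = a_2 + q1*a_1 + q2*a_0 = -3509/47621000; P3 = a_3 + q1*a_2 + q2*a_1 = -936903/96480146000; P4 = a_4 + q1*a_3 + q2*a_2 = -410553/385920584000; P5 = a_5 + q1*a_4 + q2*a_3 = -94743/771841168000.

The Pade approximant has numerator coefficients [-1/60, -3182663/5788808760, -3509/47621000, -936903/96480146000, -410553/385920584000, -94743/771841168000]; denominator coefficients [1, 11778172/103371585, -86644397/1550573775].


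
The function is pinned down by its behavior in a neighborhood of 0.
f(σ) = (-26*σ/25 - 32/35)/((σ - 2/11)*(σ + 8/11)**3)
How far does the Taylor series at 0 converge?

Denominator factor (σ + 8/11)^3: pole of order 3 at -8/11, modulus 8/11.
Denominator factor (σ - 2/11): pole of order 1 at 2/11, modulus 2/11.
The radius of convergence is the smallest modulus among the singular points: 2/11.

The radius of convergence is 2/11.


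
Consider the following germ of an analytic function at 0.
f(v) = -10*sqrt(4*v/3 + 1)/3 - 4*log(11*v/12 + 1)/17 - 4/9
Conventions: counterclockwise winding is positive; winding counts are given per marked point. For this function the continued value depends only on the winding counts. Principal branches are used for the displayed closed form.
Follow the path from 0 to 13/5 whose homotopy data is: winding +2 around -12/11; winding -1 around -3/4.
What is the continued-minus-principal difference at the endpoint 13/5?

Continued minus principal equals ((4/9)*sqrt(1005)) - ((16/17)*pi)*i.

The rational part is single-valued and drops out of the difference; each branch term changes only by its own monodromy.
(-4/17)*log(1 - v/(-12/11)): each positive loop around -12/11 adds 2*pi*i to the log, so winding +2 contributes (-4/17)*(2)*2*pi*i = -(16/17)*pi*i.
(-10/3)*sqrt(1 - v/(-3/4)): winding -1 is odd, the square root flips sign, contributing -2*(-10/3)*sqrt(1 - (13/5)/(-3/4)) = -2*(-10/3)*sqrt(67/15) = (4/9)*sqrt(1005).
Summing the contributions at v = 13/5 gives ((4/9)*sqrt(1005)) - ((16/17)*pi)*i.


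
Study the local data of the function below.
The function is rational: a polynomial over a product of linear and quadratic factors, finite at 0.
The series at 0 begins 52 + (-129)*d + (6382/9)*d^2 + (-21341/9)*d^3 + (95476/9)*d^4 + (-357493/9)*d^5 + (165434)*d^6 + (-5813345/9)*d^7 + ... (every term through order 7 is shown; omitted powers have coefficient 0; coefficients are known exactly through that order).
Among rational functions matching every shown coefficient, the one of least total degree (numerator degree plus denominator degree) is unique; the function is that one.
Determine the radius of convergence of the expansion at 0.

No rational of total degree below 5 reproduces all 8 coefficients; solving the [2/3] Pade equations on them gives f(d) = (38*d**2/9 + 25*d/4 - 13)/((d + 1/4)*(d**2 + 2*d - 1)), whose expansion matches every shown term.
Denominator factor (d**2 + 2*d - 1): discriminant 8, real irrational roots -1 + sqrt(2) and -1 - sqrt(2); poles of order 1, moduli -1 + sqrt(2) and 1 + sqrt(2).
Denominator factor (d + 1/4): pole of order 1 at -1/4, modulus 1/4.
The radius of convergence is the smallest modulus among the singular points: 1/4.

The radius of convergence is 1/4.


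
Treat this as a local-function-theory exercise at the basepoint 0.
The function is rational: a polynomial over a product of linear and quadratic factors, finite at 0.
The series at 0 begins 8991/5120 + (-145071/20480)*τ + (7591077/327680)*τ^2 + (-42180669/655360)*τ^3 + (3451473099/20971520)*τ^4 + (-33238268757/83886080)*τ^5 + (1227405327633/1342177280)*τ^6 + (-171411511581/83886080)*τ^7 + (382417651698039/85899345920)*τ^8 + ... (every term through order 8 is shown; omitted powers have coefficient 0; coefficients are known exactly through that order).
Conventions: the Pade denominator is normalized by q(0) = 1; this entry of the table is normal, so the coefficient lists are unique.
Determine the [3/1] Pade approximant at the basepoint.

The Pade approximant has numerator coefficients [8991/5120, -910498401/351109120, 7096720959/1404436480, -115172653491/22470983680]; denominator coefficients [1, 175353/68576].

Taylor coefficients needed (read off): a_0 = 8991/5120, a_1 = -145071/20480, a_2 = 7591077/327680, a_3 = -42180669/655360, a_4 = 3451473099/20971520.
Write the denominator as Q(τ) = 1 + q1*τ. Requiring Q*f - P = O(τ^5) with deg P <= 3 kills the coefficients of τ^4..τ^4 in Q*f:
  τ^4: a_4 + q1*a_3 = 0, i.e. 3451473099/20971520 + (-42180669/655360)*q1 = 0.
Solving this linear system: q1 = 175353/68576.
The numerator is Q*f truncated at degree 3: P0 = a_0 = 8991/5120; P1 = a_1 + q1*a_0 = -910498401/351109120; P2 = a_2 + q1*a_1 = 7096720959/1404436480; P3 = a_3 + q1*a_2 = -115172653491/22470983680.


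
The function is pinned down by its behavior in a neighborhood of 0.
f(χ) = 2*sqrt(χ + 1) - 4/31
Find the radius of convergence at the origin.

Branch term (2)*sqrt(1 - χ/(-1)): its argument vanishes at χ = -1, a square-root branch point, modulus 1.
The radius of convergence is the smallest modulus among the singular points: 1.

The radius of convergence is 1.


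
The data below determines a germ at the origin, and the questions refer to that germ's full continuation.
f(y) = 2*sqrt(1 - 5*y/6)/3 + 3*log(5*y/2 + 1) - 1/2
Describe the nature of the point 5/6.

There is no denominator, hence no pole anywhere.
Branch term sqrt(1 - y/(6/5)): argument at 5/6 is 11/36, nonzero, so 5/6 is not its branch point (a point on a principal cut is still regular for the continued germ).
Branch term log(1 - y/(-2/5)): argument at 5/6 is 37/12, nonzero, so 5/6 is not its branch point (a point on a principal cut is still regular for the continued germ).
So the germ continues analytically to 5/6.

The point is a regular point.


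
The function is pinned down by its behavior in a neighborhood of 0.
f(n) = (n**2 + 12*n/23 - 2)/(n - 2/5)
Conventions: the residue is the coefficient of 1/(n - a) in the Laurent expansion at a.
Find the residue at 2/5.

The residue is -938/575.

At the order-1 pole 2/5 set g(n) = (n - (2/5))*f(n) = n**2 + 12*n/23 - 2.
Simple pole: residue = g(a) at a = 2/5, which is -938/575.


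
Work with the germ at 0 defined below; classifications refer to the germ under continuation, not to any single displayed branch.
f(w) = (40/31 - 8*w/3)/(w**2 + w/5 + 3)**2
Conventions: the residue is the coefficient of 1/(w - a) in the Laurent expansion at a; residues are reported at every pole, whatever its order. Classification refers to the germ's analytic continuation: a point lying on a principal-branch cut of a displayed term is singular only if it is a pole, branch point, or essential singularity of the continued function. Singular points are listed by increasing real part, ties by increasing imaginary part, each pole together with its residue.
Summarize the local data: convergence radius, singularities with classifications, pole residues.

Radius of convergence at 0: sqrt(3).
At (-1/10) - ((1/10)*sqrt(299))*i: a pole of order 2; residue ((36200/8314293)*sqrt(299))*i.
At (-1/10) + ((1/10)*sqrt(299))*i: a pole of order 2; residue -((36200/8314293)*sqrt(299))*i.

Denominator factor (w**2 + w/5 + 3)^2: discriminant -299/25, complex-conjugate roots (-1/10) + ((1/10)*sqrt(299))*i and (-1/10) - ((1/10)*sqrt(299))*i; poles of order 2, moduli sqrt(3) and sqrt(3).
The radius of convergence is the smallest modulus among the singular points: sqrt(3).
The factor w**2 + w/5 + 3 splits as (w - a)(w - a') with a = (-1/10) - ((1/10)*sqrt(299))*i, a' = (-1/10) + ((1/10)*sqrt(299))*i. At the order-2 pole a set g(w) = (w - a)^2*f(w) = [40/31 - 8*w/3] / (w - a')^2.
Order-2 pole: residue = g'(a); g'((-1/10) - ((1/10)*sqrt(299))*i) = ((36200/8314293)*sqrt(299))*i, so the residue is ((36200/8314293)*sqrt(299))*i.
The factor w**2 + w/5 + 3 splits as (w - a)(w - a') with a = (-1/10) + ((1/10)*sqrt(299))*i, a' = (-1/10) - ((1/10)*sqrt(299))*i. At the order-2 pole a set g(w) = (w - a)^2*f(w) = [40/31 - 8*w/3] / (w - a')^2.
Order-2 pole: residue = g'(a); g'((-1/10) + ((1/10)*sqrt(299))*i) = -((36200/8314293)*sqrt(299))*i, so the residue is -((36200/8314293)*sqrt(299))*i.
List the singular points by increasing real part (a conjugate pair: the negative imaginary part first).


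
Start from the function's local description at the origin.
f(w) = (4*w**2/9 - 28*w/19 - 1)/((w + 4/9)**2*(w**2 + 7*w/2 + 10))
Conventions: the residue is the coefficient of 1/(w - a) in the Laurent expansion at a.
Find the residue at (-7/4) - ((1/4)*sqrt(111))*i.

The residue is (551277/5320000) + ((2641497/196840000)*sqrt(111))*i.


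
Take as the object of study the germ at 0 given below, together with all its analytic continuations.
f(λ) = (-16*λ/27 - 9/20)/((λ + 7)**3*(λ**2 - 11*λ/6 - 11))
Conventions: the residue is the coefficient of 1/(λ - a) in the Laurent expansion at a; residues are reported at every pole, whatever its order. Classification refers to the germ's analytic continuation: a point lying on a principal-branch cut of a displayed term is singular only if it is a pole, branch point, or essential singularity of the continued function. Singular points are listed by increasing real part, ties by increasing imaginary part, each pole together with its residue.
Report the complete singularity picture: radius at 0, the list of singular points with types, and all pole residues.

Radius of convergence at 0: -11/12 + (1/12)*sqrt(1705).
At -7: a pole of order 3; residue 339761/170235750.
At 11/12 - (1/12)*sqrt(1705): a pole of order 1; residue -339761/340471500 - (1960247/116100781500)*sqrt(1705).
At 11/12 + (1/12)*sqrt(1705): a pole of order 1; residue -339761/340471500 + (1960247/116100781500)*sqrt(1705).


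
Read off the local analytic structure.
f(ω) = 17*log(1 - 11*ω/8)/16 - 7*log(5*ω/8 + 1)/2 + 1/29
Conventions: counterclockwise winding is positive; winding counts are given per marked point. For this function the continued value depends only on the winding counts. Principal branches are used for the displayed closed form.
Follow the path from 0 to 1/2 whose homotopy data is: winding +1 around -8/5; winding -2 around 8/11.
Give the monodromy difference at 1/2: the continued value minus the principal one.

The rational part is single-valued and drops out of the difference; each branch term changes only by its own monodromy.
(-7/2)*log(1 - ω/(-8/5)): each positive loop around -8/5 adds 2*pi*i to the log, so winding +1 contributes (-7/2)*(1)*2*pi*i = -(7)*pi*i.
(17/16)*log(1 - ω/(8/11)): each positive loop around 8/11 adds 2*pi*i to the log, so winding -2 contributes (17/16)*(-2)*2*pi*i = -(17/4)*pi*i.
Summing the contributions at ω = 1/2 gives -(45/4)*pi*i.

Continued minus principal equals -(45/4)*pi*i.


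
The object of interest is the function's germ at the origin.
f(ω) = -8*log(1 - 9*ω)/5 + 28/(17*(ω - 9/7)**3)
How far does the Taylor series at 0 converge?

Denominator factor (ω - 9/7)^3: pole of order 3 at 9/7, modulus 9/7.
Branch term (-8/5)*log(1 - ω/(1/9)): its argument vanishes at ω = 1/9, a logarithmic branch point, modulus 1/9.
The radius of convergence is the smallest modulus among the singular points: 1/9.

The radius of convergence is 1/9.


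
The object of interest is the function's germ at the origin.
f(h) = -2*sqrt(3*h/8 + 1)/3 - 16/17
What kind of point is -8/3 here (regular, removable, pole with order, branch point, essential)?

The term (-2/3)*sqrt(1 - h/(-8/3)) has argument 1 - -8/3/(-8/3) = 0 at -8/3: a square-root (algebraic, two-sheeted) branch point; the remaining terms are analytic or single-valued there.

The point is an algebraic (square-root) branch point.


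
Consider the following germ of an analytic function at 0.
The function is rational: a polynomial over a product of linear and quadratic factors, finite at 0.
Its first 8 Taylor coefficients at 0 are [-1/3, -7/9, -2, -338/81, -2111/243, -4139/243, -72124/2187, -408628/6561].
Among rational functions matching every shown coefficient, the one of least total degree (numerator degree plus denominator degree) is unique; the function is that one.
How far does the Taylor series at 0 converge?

The radius of convergence is 3/5.

No rational of total degree below 3 reproduces all 8 coefficients; solving the [0/3] Pade equations on them gives f(φ) = -3/(25*(φ - 3/5)**2*(φ + 1)), whose expansion matches every shown term.
Denominator factor (φ - 3/5)^2: pole of order 2 at 3/5, modulus 3/5.
Denominator factor (φ + 1): pole of order 1 at -1, modulus 1.
The radius of convergence is the smallest modulus among the singular points: 3/5.


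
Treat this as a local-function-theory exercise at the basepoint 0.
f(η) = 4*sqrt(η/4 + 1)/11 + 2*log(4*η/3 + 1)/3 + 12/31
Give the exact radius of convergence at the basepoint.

Branch term (4/11)*sqrt(1 - η/(-4)): its argument vanishes at η = -4, a square-root branch point, modulus 4.
Branch term (2/3)*log(1 - η/(-3/4)): its argument vanishes at η = -3/4, a logarithmic branch point, modulus 3/4.
The radius of convergence is the smallest modulus among the singular points: 3/4.

The radius of convergence is 3/4.


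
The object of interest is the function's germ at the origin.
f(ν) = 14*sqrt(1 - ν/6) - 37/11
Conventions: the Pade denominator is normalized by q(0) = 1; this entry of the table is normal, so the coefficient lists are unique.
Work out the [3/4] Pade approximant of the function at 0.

The Pade approximant has numerator coefficients [117/11, -169229/45804, 1273033/3297888, -453821/39574656]; denominator coefficients [1, -2969/12492, 4435/299808, -193/1199232, -77/86344704].

Taylor coefficients needed (expand at 0): a_0 = 117/11, a_1 = -7/6, a_2 = -7/144, a_3 = -7/1728, a_4 = -35/82944, a_5 = -49/995328, a_6 = -49/7962624, a_7 = -77/95551488.
Write the denominator as Q(ν) = 1 + q1*ν + q2*ν^2 + q3*ν^3 + q4*ν^4. Requiring Q*f - P = O(ν^8) with deg P <= 3 kills the coefficients of ν^4..ν^7 in Q*f:
  ν^4: a_4 + q1*a_3 + q2*a_2 + q3*a_1 + q4*a_0 = 0, i.e. -35/82944 + (-7/1728)*q1 + (-7/144)*q2 + (-7/6)*q3 + (117/11)*q4 = 0.
  ν^5: a_5 + q1*a_4 + q2*a_3 + q3*a_2 + q4*a_1 = 0, i.e. -49/995328 + (-35/82944)*q1 + (-7/1728)*q2 + (-7/144)*q3 + (-7/6)*q4 = 0.
  ν^6: a_6 + q1*a_5 + q2*a_4 + q3*a_3 + q4*a_2 = 0, i.e. -49/7962624 + (-49/995328)*q1 + (-35/82944)*q2 + (-7/1728)*q3 + (-7/144)*q4 = 0.
  ν^7: a_7 + q1*a_6 + q2*a_5 + q3*a_4 + q4*a_3 = 0, i.e. -77/95551488 + (-49/7962624)*q1 + (-49/995328)*q2 + (-35/82944)*q3 + (-7/1728)*q4 = 0.
Solving this linear system: q1 = -2969/12492, q2 = 4435/299808, q3 = -193/1199232, q4 = -77/86344704.
The numerator is Q*f truncated at degree 3: P0 = a_0 = 117/11; P1 = a_1 + q1*a_0 = -169229/45804; P2 = a_2 + q1*a_1 + q2*a_0 = 1273033/3297888; P3 = a_3 + q1*a_2 + q2*a_1 + q3*a_0 = -453821/39574656.


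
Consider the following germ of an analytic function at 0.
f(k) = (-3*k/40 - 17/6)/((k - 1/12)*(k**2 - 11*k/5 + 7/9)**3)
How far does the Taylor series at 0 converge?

Denominator factor (k**2 - 11*k/5 + 7/9)^3: discriminant 389/225, real irrational roots 11/10 + (1/30)*sqrt(389) and 11/10 - (1/30)*sqrt(389); poles of order 3, moduli 11/10 + (1/30)*sqrt(389) and 11/10 - (1/30)*sqrt(389).
Denominator factor (k - 1/12): pole of order 1 at 1/12, modulus 1/12.
The radius of convergence is the smallest modulus among the singular points: 1/12.

The radius of convergence is 1/12.


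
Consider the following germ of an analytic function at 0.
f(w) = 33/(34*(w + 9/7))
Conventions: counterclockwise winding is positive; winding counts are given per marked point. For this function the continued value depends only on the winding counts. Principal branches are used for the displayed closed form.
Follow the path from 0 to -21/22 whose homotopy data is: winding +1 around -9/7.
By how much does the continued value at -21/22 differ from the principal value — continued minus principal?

The function is rational, hence single-valued: continuing it around any pole returns the same value, so the difference is 0.

Continued minus principal equals 0.


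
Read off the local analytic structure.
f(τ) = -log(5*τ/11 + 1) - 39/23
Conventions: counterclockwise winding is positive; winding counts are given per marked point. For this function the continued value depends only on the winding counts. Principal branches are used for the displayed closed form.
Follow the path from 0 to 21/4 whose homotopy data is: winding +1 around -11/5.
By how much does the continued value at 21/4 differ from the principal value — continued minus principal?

The rational part is single-valued and drops out of the difference; each branch term changes only by its own monodromy.
(-1)*log(1 - τ/(-11/5)): each positive loop around -11/5 adds 2*pi*i to the log, so winding +1 contributes (-1)*(1)*2*pi*i = -(2)*pi*i.
Summing the contributions at τ = 21/4 gives -(2)*pi*i.

Continued minus principal equals -(2)*pi*i.


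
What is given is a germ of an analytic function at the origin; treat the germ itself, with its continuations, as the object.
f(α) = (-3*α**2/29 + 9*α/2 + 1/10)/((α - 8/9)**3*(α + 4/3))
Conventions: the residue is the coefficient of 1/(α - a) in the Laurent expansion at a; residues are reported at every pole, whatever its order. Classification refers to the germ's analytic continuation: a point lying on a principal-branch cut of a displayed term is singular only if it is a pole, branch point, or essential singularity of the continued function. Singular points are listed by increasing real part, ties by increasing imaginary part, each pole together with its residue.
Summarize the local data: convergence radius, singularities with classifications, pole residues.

Radius of convergence at 0: 8/9.
At -4/3: a pole of order 1; residue 1286199/2320000.
At 8/9: a pole of order 3; residue -1286199/2320000.

Denominator factor (α - 8/9)^3: pole of order 3 at 8/9, modulus 8/9.
Denominator factor (α + 4/3): pole of order 1 at -4/3, modulus 4/3.
The radius of convergence is the smallest modulus among the singular points: 8/9.
At the order-1 pole -4/3 set g(α) = (α - (-4/3))*f(α) = (-3*α**2/29 + 9*α/2 + 1/10)/(α - 8/9)**3.
Simple pole: residue = g(a) at a = -4/3, which is 1286199/2320000.
At the order-3 pole 8/9 set g(α) = (α - (8/9))^3*f(α) = (-3*α**2/29 + 9*α/2 + 1/10)/(α + 4/3).
Order-3 pole: residue = g''(a)/2; g''(8/9) = -1286199/1160000, so the residue is -1286199/2320000.
List the singular points by increasing real part (a conjugate pair: the negative imaginary part first).


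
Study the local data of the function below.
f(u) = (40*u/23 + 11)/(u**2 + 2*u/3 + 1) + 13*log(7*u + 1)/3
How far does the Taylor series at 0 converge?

Denominator factor (u**2 + 2*u/3 + 1): discriminant -32/9, complex-conjugate roots (-1/3) + ((2/3)*sqrt(2))*i and (-1/3) - ((2/3)*sqrt(2))*i; poles of order 1, moduli 1 and 1.
Branch term (13/3)*log(1 - u/(-1/7)): its argument vanishes at u = -1/7, a logarithmic branch point, modulus 1/7.
The radius of convergence is the smallest modulus among the singular points: 1/7.

The radius of convergence is 1/7.


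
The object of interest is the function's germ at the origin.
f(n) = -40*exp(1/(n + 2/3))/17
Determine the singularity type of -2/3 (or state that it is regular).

The point is an essential singularity.

The exponent 1/(n - (-2/3)) has a pole at -2/3, so exp(1/(n - (-2/3))) takes every nonzero value near it: an essential singularity (not a pole of any order).


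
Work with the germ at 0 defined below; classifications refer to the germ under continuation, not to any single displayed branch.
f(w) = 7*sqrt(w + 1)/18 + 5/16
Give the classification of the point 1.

There is no denominator, hence no pole anywhere.
Branch term sqrt(1 - w/(-1)): argument at 1 is 2, nonzero, so 1 is not its branch point (a point on a principal cut is still regular for the continued germ).
So the germ continues analytically to 1.

The point is a regular point.


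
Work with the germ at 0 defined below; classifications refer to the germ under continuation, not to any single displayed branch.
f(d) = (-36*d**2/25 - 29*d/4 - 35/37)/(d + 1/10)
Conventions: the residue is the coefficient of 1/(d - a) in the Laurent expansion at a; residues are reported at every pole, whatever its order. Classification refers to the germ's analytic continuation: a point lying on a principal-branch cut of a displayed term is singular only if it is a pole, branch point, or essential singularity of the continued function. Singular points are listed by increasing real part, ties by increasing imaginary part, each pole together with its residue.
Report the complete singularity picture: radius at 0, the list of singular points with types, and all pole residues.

Denominator factor (d + 1/10): pole of order 1 at -1/10, modulus 1/10.
The radius of convergence is the smallest modulus among the singular points: 1/10.
At the order-1 pole -1/10 set g(d) = (d - (-1/10))*f(d) = -36*d**2/25 - 29*d/4 - 35/37.
Simple pole: residue = g(a) at a = -1/10, which is -43539/185000.

Radius of convergence at 0: 1/10.
At -1/10: a pole of order 1; residue -43539/185000.


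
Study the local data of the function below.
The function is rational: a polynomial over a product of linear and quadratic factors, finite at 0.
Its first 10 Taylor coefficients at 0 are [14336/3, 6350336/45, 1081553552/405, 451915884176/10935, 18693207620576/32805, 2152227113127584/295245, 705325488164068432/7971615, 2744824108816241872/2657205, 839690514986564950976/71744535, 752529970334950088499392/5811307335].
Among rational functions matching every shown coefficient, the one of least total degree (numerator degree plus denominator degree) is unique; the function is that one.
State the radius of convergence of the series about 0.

No rational of total degree below 8 reproduces all 10 coefficients; solving the [2/6] Pade equations on them gives f(ζ) = (37*ζ**2/32 - 19*ζ/15 + 28/3)/((ζ - 9/8)**3*(ζ - 1/9)**3), whose expansion matches every shown term.
Denominator factor (ζ - 9/8)^3: pole of order 3 at 9/8, modulus 9/8.
Denominator factor (ζ - 1/9)^3: pole of order 3 at 1/9, modulus 1/9.
The radius of convergence is the smallest modulus among the singular points: 1/9.

The radius of convergence is 1/9.


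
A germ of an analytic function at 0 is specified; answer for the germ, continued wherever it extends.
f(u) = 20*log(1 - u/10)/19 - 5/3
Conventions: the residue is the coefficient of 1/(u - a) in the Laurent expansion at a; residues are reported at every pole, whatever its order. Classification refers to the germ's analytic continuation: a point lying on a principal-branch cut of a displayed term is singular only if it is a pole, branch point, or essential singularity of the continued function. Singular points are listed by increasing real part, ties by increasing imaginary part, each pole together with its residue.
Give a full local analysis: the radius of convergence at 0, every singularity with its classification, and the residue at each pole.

Branch term (20/19)*log(1 - u/(10)): its argument vanishes at u = 10, a logarithmic branch point, modulus 10.
The radius of convergence is the smallest modulus among the singular points: 10.

Radius of convergence at 0: 10.
At 10: a logarithmic branch point.


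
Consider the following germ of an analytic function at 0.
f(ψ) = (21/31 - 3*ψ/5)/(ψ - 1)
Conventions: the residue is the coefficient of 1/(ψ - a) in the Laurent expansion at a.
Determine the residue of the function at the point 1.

The residue is 12/155.

At the order-1 pole 1 set g(ψ) = (ψ - (1))*f(ψ) = 21/31 - 3*ψ/5.
Simple pole: residue = g(a) at a = 1, which is 12/155.


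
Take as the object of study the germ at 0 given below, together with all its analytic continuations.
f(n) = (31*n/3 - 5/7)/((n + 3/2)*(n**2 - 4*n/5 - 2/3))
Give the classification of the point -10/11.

The point is a regular point.

Denominator factors: n + 3/2 = 13/22 at n = -10/11; n**2 - 4*n/5 - 2/3 = 322/363 at n = -10/11 — none vanishes.
So the germ continues analytically to -10/11.


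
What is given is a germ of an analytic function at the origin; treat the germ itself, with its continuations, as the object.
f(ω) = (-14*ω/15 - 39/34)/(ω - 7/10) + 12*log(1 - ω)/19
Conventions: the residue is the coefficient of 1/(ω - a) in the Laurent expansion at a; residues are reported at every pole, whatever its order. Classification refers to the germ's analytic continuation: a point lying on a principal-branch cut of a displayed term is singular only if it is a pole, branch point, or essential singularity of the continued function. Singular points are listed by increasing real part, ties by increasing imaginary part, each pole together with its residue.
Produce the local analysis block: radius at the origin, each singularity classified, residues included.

Radius of convergence at 0: 7/10.
At 7/10: a pole of order 1; residue -4591/2550.
At 1: a logarithmic branch point.

Denominator factor (ω - 7/10): pole of order 1 at 7/10, modulus 7/10.
Branch term (12/19)*log(1 - ω/(1)): its argument vanishes at ω = 1, a logarithmic branch point, modulus 1.
The radius of convergence is the smallest modulus among the singular points: 7/10.
The branch term is analytic at 7/10 and contributes nothing to the residue; only the rational part matters.
At the order-1 pole 7/10 set g(ω) = (ω - (7/10))*(rational part) = -14*ω/15 - 39/34.
Simple pole: residue = g(a) at a = 7/10, which is -4591/2550.
List the singular points by increasing real part (a conjugate pair: the negative imaginary part first).


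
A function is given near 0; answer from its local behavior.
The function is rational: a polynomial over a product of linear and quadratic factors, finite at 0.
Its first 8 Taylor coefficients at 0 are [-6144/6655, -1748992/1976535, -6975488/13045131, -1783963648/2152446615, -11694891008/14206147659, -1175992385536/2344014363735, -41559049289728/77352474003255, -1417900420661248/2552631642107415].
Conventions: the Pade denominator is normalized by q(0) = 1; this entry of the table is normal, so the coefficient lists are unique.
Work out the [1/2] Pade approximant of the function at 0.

The Pade approximant has numerator coefficients [-6144/6655, -483834662912/266344020855]; denominator coefficients [1, 4487716/4446849, -75646334/48915339].

Taylor coefficients needed (read off): a_0 = -6144/6655, a_1 = -1748992/1976535, a_2 = -6975488/13045131, a_3 = -1783963648/2152446615.
Write the denominator as Q(d) = 1 + q1*d + q2*d^2. Requiring Q*f - P = O(d^4) with deg P <= 1 kills the coefficients of d^2..d^3 in Q*f:
  d^2: a_2 + q1*a_1 + q2*a_0 = 0, i.e. -6975488/13045131 + (-1748992/1976535)*q1 + (-6144/6655)*q2 = 0.
  d^3: a_3 + q1*a_2 + q2*a_1 = 0, i.e. -1783963648/2152446615 + (-6975488/13045131)*q1 + (-1748992/1976535)*q2 = 0.
Solving this linear system: q1 = 4487716/4446849, q2 = -75646334/48915339.
The numerator is Q*f truncated at degree 1: P0 = a_0 = -6144/6655; P1 = a_1 + q1*a_0 = -483834662912/266344020855.


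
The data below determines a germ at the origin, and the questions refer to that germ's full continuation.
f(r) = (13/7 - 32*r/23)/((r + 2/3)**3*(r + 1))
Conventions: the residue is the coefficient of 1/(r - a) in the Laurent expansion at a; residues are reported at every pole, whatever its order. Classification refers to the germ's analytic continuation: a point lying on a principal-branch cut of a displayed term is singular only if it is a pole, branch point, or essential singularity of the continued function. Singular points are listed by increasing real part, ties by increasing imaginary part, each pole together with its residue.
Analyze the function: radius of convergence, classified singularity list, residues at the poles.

Denominator factor (r + 2/3)^3: pole of order 3 at -2/3, modulus 2/3.
Denominator factor (r + 1): pole of order 1 at -1, modulus 1.
The radius of convergence is the smallest modulus among the singular points: 2/3.
At the order-1 pole -1 set g(r) = (r - (-1))*f(r) = (13/7 - 32*r/23)/(r + 2/3)**3.
Simple pole: residue = g(a) at a = -1, which is -14121/161.
At the order-3 pole -2/3 set g(r) = (r - (-2/3))^3*f(r) = (13/7 - 32*r/23)/(r + 1).
Order-3 pole: residue = g''(a)/2; g''(-2/3) = 28242/161, so the residue is 14121/161.
List the singular points by increasing real part (a conjugate pair: the negative imaginary part first).

Radius of convergence at 0: 2/3.
At -1: a pole of order 1; residue -14121/161.
At -2/3: a pole of order 3; residue 14121/161.


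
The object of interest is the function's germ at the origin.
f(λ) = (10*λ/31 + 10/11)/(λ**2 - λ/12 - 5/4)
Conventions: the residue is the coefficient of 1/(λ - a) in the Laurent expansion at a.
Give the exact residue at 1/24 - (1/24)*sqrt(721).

The residue is 5/31 - (3775/245861)*sqrt(721).

The factor λ**2 - λ/12 - 5/4 splits as (λ - a)(λ - a') with a = 1/24 - (1/24)*sqrt(721), a' = 1/24 + (1/24)*sqrt(721). At the order-1 pole a set g(λ) = (λ - a)*f(λ) = [10*λ/31 + 10/11] / (λ - a').
Simple pole: residue = g(a) at a = 1/24 - (1/24)*sqrt(721), which is 5/31 - (3775/245861)*sqrt(721).


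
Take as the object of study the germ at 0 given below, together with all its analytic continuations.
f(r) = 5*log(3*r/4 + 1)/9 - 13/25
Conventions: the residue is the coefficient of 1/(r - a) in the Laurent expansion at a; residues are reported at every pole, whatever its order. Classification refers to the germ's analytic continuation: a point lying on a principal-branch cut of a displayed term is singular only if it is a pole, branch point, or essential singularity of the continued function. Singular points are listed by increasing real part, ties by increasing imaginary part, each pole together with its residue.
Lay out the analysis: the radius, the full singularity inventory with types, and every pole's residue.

Radius of convergence at 0: 4/3.
At -4/3: a logarithmic branch point.

Branch term (5/9)*log(1 - r/(-4/3)): its argument vanishes at r = -4/3, a logarithmic branch point, modulus 4/3.
The radius of convergence is the smallest modulus among the singular points: 4/3.


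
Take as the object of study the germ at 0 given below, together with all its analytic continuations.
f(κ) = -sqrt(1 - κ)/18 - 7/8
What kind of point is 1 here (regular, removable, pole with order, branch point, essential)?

The point is an algebraic (square-root) branch point.

The term (-1/18)*sqrt(1 - κ/(1)) has argument 1 - 1/(1) = 0 at 1: a square-root (algebraic, two-sheeted) branch point; the remaining terms are analytic or single-valued there.


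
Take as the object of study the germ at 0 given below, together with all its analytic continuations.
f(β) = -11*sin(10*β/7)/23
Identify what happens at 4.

There is no denominator, hence no pole anywhere.
The factor -sin(10*β/7) is entire.
So the germ continues analytically to 4.

The point is a regular point.


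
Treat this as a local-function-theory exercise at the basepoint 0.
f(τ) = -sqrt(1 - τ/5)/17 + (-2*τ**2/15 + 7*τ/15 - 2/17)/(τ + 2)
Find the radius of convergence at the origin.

Denominator factor (τ + 2): pole of order 1 at -2, modulus 2.
Branch term (-1/17)*sqrt(1 - τ/(5)): its argument vanishes at τ = 5, a square-root branch point, modulus 5.
The radius of convergence is the smallest modulus among the singular points: 2.

The radius of convergence is 2.


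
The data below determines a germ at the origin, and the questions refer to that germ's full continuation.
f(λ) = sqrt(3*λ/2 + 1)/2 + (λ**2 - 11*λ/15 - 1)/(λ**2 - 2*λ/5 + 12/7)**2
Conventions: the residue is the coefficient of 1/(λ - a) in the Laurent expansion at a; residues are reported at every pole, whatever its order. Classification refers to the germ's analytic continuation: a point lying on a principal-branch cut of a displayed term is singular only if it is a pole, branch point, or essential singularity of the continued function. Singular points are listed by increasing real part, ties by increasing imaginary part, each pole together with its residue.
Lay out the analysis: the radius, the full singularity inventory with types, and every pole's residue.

Radius of convergence at 0: 2/3.
At -2/3: an algebraic (square-root) branch point.
At (1/5) - ((1/35)*sqrt(2051))*i: a pole of order 2; residue ((745/515094)*sqrt(2051))*i.
At (1/5) + ((1/35)*sqrt(2051))*i: a pole of order 2; residue -((745/515094)*sqrt(2051))*i.

Denominator factor (λ**2 - 2*λ/5 + 12/7)^2: discriminant -1172/175, complex-conjugate roots (1/5) + ((1/35)*sqrt(2051))*i and (1/5) - ((1/35)*sqrt(2051))*i; poles of order 2, moduli (2/7)*sqrt(21) and (2/7)*sqrt(21).
Branch term (1/2)*sqrt(1 - λ/(-2/3)): its argument vanishes at λ = -2/3, a square-root branch point, modulus 2/3.
The radius of convergence is the smallest modulus among the singular points: 2/3.
The branch term is analytic at (1/5) - ((1/35)*sqrt(2051))*i and contributes nothing to the residue; only the rational part matters.
The factor λ**2 - 2*λ/5 + 12/7 splits as (λ - a)(λ - a') with a = (1/5) - ((1/35)*sqrt(2051))*i, a' = (1/5) + ((1/35)*sqrt(2051))*i. At the order-2 pole a set g(λ) = (λ - a)^2*(rational part) = [λ**2 - 11*λ/15 - 1] / (λ - a')^2.
Order-2 pole: residue = g'(a); g'((1/5) - ((1/35)*sqrt(2051))*i) = ((745/515094)*sqrt(2051))*i, so the residue is ((745/515094)*sqrt(2051))*i.
The branch term is analytic at (1/5) + ((1/35)*sqrt(2051))*i and contributes nothing to the residue; only the rational part matters.
The factor λ**2 - 2*λ/5 + 12/7 splits as (λ - a)(λ - a') with a = (1/5) + ((1/35)*sqrt(2051))*i, a' = (1/5) - ((1/35)*sqrt(2051))*i. At the order-2 pole a set g(λ) = (λ - a)^2*(rational part) = [λ**2 - 11*λ/15 - 1] / (λ - a')^2.
Order-2 pole: residue = g'(a); g'((1/5) + ((1/35)*sqrt(2051))*i) = -((745/515094)*sqrt(2051))*i, so the residue is -((745/515094)*sqrt(2051))*i.
List the singular points by increasing real part (a conjugate pair: the negative imaginary part first).


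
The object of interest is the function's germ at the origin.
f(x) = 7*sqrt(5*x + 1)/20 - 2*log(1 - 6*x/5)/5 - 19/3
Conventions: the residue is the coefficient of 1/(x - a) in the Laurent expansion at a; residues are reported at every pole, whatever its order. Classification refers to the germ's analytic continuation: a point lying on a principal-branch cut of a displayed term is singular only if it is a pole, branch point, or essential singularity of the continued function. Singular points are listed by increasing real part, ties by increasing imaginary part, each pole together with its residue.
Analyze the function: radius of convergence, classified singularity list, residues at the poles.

Branch term (-2/5)*log(1 - x/(5/6)): its argument vanishes at x = 5/6, a logarithmic branch point, modulus 5/6.
Branch term (7/20)*sqrt(1 - x/(-1/5)): its argument vanishes at x = -1/5, a square-root branch point, modulus 1/5.
The radius of convergence is the smallest modulus among the singular points: 1/5.
List the singular points by increasing real part (a conjugate pair: the negative imaginary part first).

Radius of convergence at 0: 1/5.
At -1/5: an algebraic (square-root) branch point.
At 5/6: a logarithmic branch point.
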